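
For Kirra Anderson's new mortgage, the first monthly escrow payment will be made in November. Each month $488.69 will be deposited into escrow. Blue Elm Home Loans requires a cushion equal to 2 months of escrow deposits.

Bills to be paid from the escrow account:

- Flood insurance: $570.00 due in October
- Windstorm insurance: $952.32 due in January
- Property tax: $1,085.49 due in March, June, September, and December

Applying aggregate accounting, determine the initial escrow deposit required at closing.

Cushion = 2 × $488.69 = $977.38
Trial balance (start $0, +$488.69 each month, − disbursements):
  Nov: +$488.69 → $488.69
  Dec: +$488.69 − $1,085.49 → -$108.11
  Jan: +$488.69 − $952.32 → -$571.74
  Feb: +$488.69 → -$83.05
  Mar: +$488.69 − $1,085.49 → -$679.85
  Apr: +$488.69 → -$191.16
  May: +$488.69 → $297.53
  Jun: +$488.69 − $1,085.49 → -$299.27
  Jul: +$488.69 → $189.42
  Aug: +$488.69 → $678.11
  Sep: +$488.69 − $1,085.49 → $81.31
  Oct: +$488.69 − $570.00 → $0.00
Lowest trial balance = -$679.85 (Mar)
Initial deposit = cushion − low point = $977.38 − (-$679.85) = $1,657.23

$1,657.23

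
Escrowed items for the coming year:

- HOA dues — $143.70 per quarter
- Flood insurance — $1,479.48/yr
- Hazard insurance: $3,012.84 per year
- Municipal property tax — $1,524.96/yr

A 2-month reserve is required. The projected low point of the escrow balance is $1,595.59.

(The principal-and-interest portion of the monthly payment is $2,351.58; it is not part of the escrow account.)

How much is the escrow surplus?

$496.91

HOA dues = $143.70 × 4 = $574.80 annually
Flood insurance = $1,479.48 annually
Hazard insurance = $3,012.84 annually
Municipal property tax = $1,524.96 annually
Annual escrow total = $574.80 + $1,479.48 + $3,012.84 + $1,524.96 = $6,592.08
Monthly escrow = $6,592.08 ÷ 12 = $549.34
Cushion = 2 × $549.34 = $1,098.68
Surplus = $1,595.59 − $1,098.68 = $496.91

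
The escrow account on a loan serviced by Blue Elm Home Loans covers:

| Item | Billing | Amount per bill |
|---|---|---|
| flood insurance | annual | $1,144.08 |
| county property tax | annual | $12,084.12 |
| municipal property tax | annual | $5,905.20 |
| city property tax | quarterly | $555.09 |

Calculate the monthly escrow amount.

Flood insurance = $1,144.08 annually
County property tax = $12,084.12 annually
Municipal property tax = $5,905.20 annually
City property tax = $555.09 × 4 = $2,220.36 annually
Annual escrow total = $21,353.76
Monthly escrow = $21,353.76 / 12 = $1,779.48

$1,779.48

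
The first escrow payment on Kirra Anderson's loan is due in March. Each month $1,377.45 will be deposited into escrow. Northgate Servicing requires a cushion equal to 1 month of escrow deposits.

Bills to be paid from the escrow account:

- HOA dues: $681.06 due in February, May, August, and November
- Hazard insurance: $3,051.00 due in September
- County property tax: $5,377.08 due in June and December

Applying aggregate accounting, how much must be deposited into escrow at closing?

$3,451.29

Cushion = 1 × $1,377.45 = $1,377.45
Trial balance (start $0, +$1,377.45 each month, − disbursements):
  Mar: +$1,377.45 → $1,377.45
  Apr: +$1,377.45 → $2,754.90
  May: +$1,377.45 − $681.06 → $3,451.29
  Jun: +$1,377.45 − $5,377.08 → -$548.34
  Jul: +$1,377.45 → $829.11
  Aug: +$1,377.45 − $681.06 → $1,525.50
  Sep: +$1,377.45 − $3,051.00 → -$148.05
  Oct: +$1,377.45 → $1,229.40
  Nov: +$1,377.45 − $681.06 → $1,925.79
  Dec: +$1,377.45 − $5,377.08 → -$2,073.84
  Jan: +$1,377.45 → -$696.39
  Feb: +$1,377.45 − $681.06 → $0.00
Lowest trial balance = -$2,073.84 (Dec)
Initial deposit = cushion − low point = $1,377.45 − (-$2,073.84) = $3,451.29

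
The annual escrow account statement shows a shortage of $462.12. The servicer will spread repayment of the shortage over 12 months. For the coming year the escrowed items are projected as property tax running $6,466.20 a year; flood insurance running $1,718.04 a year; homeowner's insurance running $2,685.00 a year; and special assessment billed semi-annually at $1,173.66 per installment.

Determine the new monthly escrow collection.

$1,139.89

Property tax — $6,466.20
Flood insurance — $1,718.04
Homeowner's insurance — $2,685.00
Special assessment — $1,173.66 × 2 = $2,347.32
Total per year = $13,216.56
Base monthly escrow = $13,216.56 / 12 = $1,101.38
Shortage per month = $462.12 / 12 = $38.51
New monthly escrow = $1,101.38 + $38.51 = $1,139.89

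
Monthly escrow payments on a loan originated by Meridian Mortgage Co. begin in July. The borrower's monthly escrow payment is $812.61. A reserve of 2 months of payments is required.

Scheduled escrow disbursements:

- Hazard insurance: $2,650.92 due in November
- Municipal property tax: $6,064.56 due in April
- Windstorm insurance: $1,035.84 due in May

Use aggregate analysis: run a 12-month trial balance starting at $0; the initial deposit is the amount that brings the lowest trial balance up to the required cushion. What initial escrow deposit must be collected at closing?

$2,437.83

Cushion = 2 × $812.61 = $1,625.22
Trial balance (start $0, +$812.61 each month, − disbursements):
  Jul: +$812.61 → $812.61
  Aug: +$812.61 → $1,625.22
  Sep: +$812.61 → $2,437.83
  Oct: +$812.61 → $3,250.44
  Nov: +$812.61 − $2,650.92 → $1,412.13
  Dec: +$812.61 → $2,224.74
  Jan: +$812.61 → $3,037.35
  Feb: +$812.61 → $3,849.96
  Mar: +$812.61 → $4,662.57
  Apr: +$812.61 − $6,064.56 → -$589.38
  May: +$812.61 − $1,035.84 → -$812.61
  Jun: +$812.61 → $0.00
Lowest trial balance = -$812.61 (May)
Initial deposit = cushion − low point = $1,625.22 − (-$812.61) = $2,437.83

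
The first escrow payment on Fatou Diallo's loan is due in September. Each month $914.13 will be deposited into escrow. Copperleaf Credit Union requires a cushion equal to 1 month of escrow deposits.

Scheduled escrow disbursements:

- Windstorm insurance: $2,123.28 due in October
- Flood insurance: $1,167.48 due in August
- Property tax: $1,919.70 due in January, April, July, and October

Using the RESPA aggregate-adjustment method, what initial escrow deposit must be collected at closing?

Cushion = 1 × $914.13 = $914.13
Trial balance (start $0, +$914.13 each month, − disbursements):
  Sep: +$914.13 → $914.13
  Oct: +$914.13 − $4,042.98 → -$2,214.72
  Nov: +$914.13 → -$1,300.59
  Dec: +$914.13 → -$386.46
  Jan: +$914.13 − $1,919.70 → -$1,392.03
  Feb: +$914.13 → -$477.90
  Mar: +$914.13 → $436.23
  Apr: +$914.13 − $1,919.70 → -$569.34
  May: +$914.13 → $344.79
  Jun: +$914.13 → $1,258.92
  Jul: +$914.13 − $1,919.70 → $253.35
  Aug: +$914.13 − $1,167.48 → $0.00
Lowest trial balance = -$2,214.72 (Oct)
Initial deposit = cushion − low point = $914.13 − (-$2,214.72) = $3,128.85

$3,128.85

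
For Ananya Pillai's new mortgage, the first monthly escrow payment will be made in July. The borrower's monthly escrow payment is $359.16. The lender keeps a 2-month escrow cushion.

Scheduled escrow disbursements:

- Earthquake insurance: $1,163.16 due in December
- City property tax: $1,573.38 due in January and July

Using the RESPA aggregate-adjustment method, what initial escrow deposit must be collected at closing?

$2,514.12

Cushion = 2 × $359.16 = $718.32
Trial balance (start $0, +$359.16 each month, − disbursements):
  Jul: +$359.16 − $1,573.38 → -$1,214.22
  Aug: +$359.16 → -$855.06
  Sep: +$359.16 → -$495.90
  Oct: +$359.16 → -$136.74
  Nov: +$359.16 → $222.42
  Dec: +$359.16 − $1,163.16 → -$581.58
  Jan: +$359.16 − $1,573.38 → -$1,795.80
  Feb: +$359.16 → -$1,436.64
  Mar: +$359.16 → -$1,077.48
  Apr: +$359.16 → -$718.32
  May: +$359.16 → -$359.16
  Jun: +$359.16 → $0.00
Lowest trial balance = -$1,795.80 (Jan)
Initial deposit = cushion − low point = $718.32 − (-$1,795.80) = $2,514.12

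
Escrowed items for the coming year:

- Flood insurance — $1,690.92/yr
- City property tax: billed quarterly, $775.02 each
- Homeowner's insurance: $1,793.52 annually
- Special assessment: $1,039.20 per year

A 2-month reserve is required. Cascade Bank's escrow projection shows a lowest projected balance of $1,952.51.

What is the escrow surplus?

Flood insurance: $1,690.92
City property tax: $775.02 × 4 = $3,100.08
Homeowner's insurance: $1,793.52
Special assessment: $1,039.20
Total per year = $7,623.72
Monthly = $7,623.72 / 12 = $635.31
Required cushion = 2 × $635.31 = $1,270.62
Surplus = $1,952.51 − $1,270.62 = $681.89

$681.89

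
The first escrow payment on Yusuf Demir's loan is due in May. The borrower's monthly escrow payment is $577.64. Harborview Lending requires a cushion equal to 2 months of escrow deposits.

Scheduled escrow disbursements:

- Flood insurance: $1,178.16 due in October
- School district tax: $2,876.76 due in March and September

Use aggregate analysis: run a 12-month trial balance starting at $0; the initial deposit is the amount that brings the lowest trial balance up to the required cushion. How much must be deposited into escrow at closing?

Cushion = 2 × $577.64 = $1,155.28
Trial balance (start $0, +$577.64 each month, − disbursements):
  May: +$577.64 → $577.64
  Jun: +$577.64 → $1,155.28
  Jul: +$577.64 → $1,732.92
  Aug: +$577.64 → $2,310.56
  Sep: +$577.64 − $2,876.76 → $11.44
  Oct: +$577.64 − $1,178.16 → -$589.08
  Nov: +$577.64 → -$11.44
  Dec: +$577.64 → $566.20
  Jan: +$577.64 → $1,143.84
  Feb: +$577.64 → $1,721.48
  Mar: +$577.64 − $2,876.76 → -$577.64
  Apr: +$577.64 → $0.00
Lowest trial balance = -$589.08 (Oct)
Initial deposit = cushion − low point = $1,155.28 − (-$589.08) = $1,744.36

$1,744.36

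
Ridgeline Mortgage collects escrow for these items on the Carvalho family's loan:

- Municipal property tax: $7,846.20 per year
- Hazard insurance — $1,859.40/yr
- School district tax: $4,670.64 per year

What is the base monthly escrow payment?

$1,198.02

Municipal property tax = $7,846.20 annually
Hazard insurance = $1,859.40 annually
School district tax = $4,670.64 annually
Total per year = $14,376.24
Monthly escrow = $14,376.24 / 12 = $1,198.02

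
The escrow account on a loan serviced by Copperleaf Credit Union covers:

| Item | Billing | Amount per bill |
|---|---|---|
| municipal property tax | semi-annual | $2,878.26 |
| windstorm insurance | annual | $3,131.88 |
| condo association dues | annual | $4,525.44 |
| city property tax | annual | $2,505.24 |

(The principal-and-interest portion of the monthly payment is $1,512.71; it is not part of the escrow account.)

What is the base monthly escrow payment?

Municipal property tax = $2,878.26 × 2 = $5,756.52 per year
Windstorm insurance = $3,131.88 per year
Condo association dues = $4,525.44 per year
City property tax = $2,505.24 per year
Yearly total = $5,756.52 + $3,131.88 + $4,525.44 + $2,505.24 = $15,919.08
Monthly escrow = $15,919.08 ÷ 12 = $1,326.59

$1,326.59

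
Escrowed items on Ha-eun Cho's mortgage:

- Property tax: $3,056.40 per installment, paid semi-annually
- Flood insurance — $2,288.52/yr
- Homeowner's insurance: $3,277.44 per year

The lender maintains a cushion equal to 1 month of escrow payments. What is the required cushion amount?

$973.23

Property tax — $3,056.40 × 2 = $6,112.80 annually
Flood insurance — $2,288.52 annually
Homeowner's insurance — $3,277.44 annually
Yearly total = $6,112.80 + $2,288.52 + $3,277.44 = $11,678.76
Base monthly escrow = $11,678.76 ÷ 12 = $973.23
Reserve = 1 × $973.23 = $973.23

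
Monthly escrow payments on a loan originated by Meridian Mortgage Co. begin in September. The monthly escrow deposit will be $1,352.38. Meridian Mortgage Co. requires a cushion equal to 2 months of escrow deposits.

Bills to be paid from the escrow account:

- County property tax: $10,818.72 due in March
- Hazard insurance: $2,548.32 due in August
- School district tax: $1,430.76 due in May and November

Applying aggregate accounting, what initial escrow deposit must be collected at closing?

Cushion = 2 × $1,352.38 = $2,704.76
Trial balance (start $0, +$1,352.38 each month, − disbursements):
  Sep: +$1,352.38 → $1,352.38
  Oct: +$1,352.38 → $2,704.76
  Nov: +$1,352.38 − $1,430.76 → $2,626.38
  Dec: +$1,352.38 → $3,978.76
  Jan: +$1,352.38 → $5,331.14
  Feb: +$1,352.38 → $6,683.52
  Mar: +$1,352.38 − $10,818.72 → -$2,782.82
  Apr: +$1,352.38 → -$1,430.44
  May: +$1,352.38 − $1,430.76 → -$1,508.82
  Jun: +$1,352.38 → -$156.44
  Jul: +$1,352.38 → $1,195.94
  Aug: +$1,352.38 − $2,548.32 → $0.00
Lowest trial balance = -$2,782.82 (Mar)
Initial deposit = cushion − low point = $2,704.76 − (-$2,782.82) = $5,487.58

$5,487.58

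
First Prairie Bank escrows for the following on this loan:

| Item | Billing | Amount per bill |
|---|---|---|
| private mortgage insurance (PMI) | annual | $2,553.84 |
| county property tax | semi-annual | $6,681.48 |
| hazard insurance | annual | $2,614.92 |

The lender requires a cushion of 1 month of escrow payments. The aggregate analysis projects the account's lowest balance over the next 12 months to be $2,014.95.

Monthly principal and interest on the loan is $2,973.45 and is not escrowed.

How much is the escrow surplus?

$470.64

Private mortgage insurance (PMI): $2,553.84/yr
County property tax: $6,681.48 × 2 = $13,362.96/yr
Hazard insurance: $2,614.92/yr
Total annual escrow = $18,531.72
Monthly = $18,531.72 ÷ 12 = $1,544.31
Required cushion = 1 × $1,544.31 = $1,544.31
Excess over cushion: $2,014.95 − $1,544.31 = $470.64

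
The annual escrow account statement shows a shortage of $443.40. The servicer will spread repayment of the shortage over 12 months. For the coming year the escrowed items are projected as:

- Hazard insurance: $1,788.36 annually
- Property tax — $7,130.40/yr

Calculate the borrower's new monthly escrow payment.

Hazard insurance = $1,788.36
Property tax = $7,130.40
Total annual escrow = $8,918.76
Per month = $8,918.76 / 12 = $743.23
Shortage per month = $443.40 ÷ 12 = $36.95
New monthly escrow = $743.23 + $36.95 = $780.18

$780.18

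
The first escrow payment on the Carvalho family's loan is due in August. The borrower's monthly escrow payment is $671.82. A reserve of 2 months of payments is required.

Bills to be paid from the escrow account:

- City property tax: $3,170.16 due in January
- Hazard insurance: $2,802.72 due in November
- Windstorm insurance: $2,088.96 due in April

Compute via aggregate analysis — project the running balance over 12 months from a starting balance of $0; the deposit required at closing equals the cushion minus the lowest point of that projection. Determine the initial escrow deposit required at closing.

$3,359.10

Cushion = 2 × $671.82 = $1,343.64
Trial balance (start $0, +$671.82 each month, − disbursements):
  Aug: +$671.82 → $671.82
  Sep: +$671.82 → $1,343.64
  Oct: +$671.82 → $2,015.46
  Nov: +$671.82 − $2,802.72 → -$115.44
  Dec: +$671.82 → $556.38
  Jan: +$671.82 − $3,170.16 → -$1,941.96
  Feb: +$671.82 → -$1,270.14
  Mar: +$671.82 → -$598.32
  Apr: +$671.82 − $2,088.96 → -$2,015.46
  May: +$671.82 → -$1,343.64
  Jun: +$671.82 → -$671.82
  Jul: +$671.82 → $0.00
Lowest trial balance = -$2,015.46 (Apr)
Initial deposit = cushion − low point = $1,343.64 − (-$2,015.46) = $3,359.10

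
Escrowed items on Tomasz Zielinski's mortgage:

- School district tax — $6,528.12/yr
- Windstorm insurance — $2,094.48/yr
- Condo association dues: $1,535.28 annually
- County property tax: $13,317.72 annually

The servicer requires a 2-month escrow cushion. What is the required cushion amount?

School district tax — $6,528.12 per year
Windstorm insurance — $2,094.48 per year
Condo association dues — $1,535.28 per year
County property tax — $13,317.72 per year
Yearly total = $6,528.12 + $2,094.48 + $1,535.28 + $13,317.72 = $23,475.60
Per month = $23,475.60 / 12 = $1,956.30
Cushion = 2 × $1,956.30 = $3,912.60

$3,912.60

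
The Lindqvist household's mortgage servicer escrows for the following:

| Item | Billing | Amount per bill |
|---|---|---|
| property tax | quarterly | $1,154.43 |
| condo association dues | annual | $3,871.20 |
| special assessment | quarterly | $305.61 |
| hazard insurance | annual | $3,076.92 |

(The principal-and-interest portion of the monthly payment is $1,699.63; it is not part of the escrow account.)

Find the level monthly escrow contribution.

Property tax = $1,154.43 × 4 = $4,617.72 annually
Condo association dues = $3,871.20 annually
Special assessment = $305.61 × 4 = $1,222.44 annually
Hazard insurance = $3,076.92 annually
Total annual escrow = $12,788.28
Monthly escrow = $12,788.28 ÷ 12 = $1,065.69

$1,065.69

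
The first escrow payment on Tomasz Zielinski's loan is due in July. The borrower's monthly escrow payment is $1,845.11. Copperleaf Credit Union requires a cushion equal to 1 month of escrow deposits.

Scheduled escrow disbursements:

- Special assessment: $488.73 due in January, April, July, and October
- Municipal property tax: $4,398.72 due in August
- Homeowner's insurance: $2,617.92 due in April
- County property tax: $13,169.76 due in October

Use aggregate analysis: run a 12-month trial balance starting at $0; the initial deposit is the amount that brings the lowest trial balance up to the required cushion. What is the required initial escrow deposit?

Cushion = 1 × $1,845.11 = $1,845.11
Trial balance (start $0, +$1,845.11 each month, − disbursements):
  Jul: +$1,845.11 − $488.73 → $1,356.38
  Aug: +$1,845.11 − $4,398.72 → -$1,197.23
  Sep: +$1,845.11 → $647.88
  Oct: +$1,845.11 − $13,658.49 → -$11,165.50
  Nov: +$1,845.11 → -$9,320.39
  Dec: +$1,845.11 → -$7,475.28
  Jan: +$1,845.11 − $488.73 → -$6,118.90
  Feb: +$1,845.11 → -$4,273.79
  Mar: +$1,845.11 → -$2,428.68
  Apr: +$1,845.11 − $3,106.65 → -$3,690.22
  May: +$1,845.11 → -$1,845.11
  Jun: +$1,845.11 → $0.00
Lowest trial balance = -$11,165.50 (Oct)
Initial deposit = cushion − low point = $1,845.11 − (-$11,165.50) = $13,010.61

$13,010.61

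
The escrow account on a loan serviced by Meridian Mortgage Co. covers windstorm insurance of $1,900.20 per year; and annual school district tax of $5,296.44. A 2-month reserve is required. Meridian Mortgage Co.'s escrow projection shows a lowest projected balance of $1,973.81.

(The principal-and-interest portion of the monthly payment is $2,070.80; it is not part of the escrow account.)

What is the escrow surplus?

$774.37

Windstorm insurance = $1,900.20
School district tax = $5,296.44
Total annual escrow = $1,900.20 + $5,296.44 = $7,196.64
Per month = $7,196.64 / 12 = $599.72
Required reserve = 2 × $599.72 = $1,199.44
Excess over cushion: $1,973.81 − $1,199.44 = $774.37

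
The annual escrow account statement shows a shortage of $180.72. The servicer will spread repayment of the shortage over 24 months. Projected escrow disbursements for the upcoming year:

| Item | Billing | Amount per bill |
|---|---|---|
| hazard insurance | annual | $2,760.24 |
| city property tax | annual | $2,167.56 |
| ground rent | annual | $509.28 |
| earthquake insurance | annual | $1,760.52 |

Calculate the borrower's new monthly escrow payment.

$607.33

Hazard insurance = $2,760.24/yr
City property tax = $2,167.56/yr
Ground rent = $509.28/yr
Earthquake insurance = $1,760.52/yr
Annual escrow total = $2,760.24 + $2,167.56 + $509.28 + $1,760.52 = $7,197.60
Base monthly escrow = $7,197.60 ÷ 12 = $599.80
Shortage spread = $180.72 / 24 = $7.53/mo
New monthly escrow = $599.80 + $7.53 = $607.33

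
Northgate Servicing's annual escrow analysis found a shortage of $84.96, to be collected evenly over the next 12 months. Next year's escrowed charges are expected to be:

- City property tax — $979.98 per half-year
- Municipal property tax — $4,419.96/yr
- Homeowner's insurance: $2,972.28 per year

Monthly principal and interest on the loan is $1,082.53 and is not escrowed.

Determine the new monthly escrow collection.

City property tax = $979.98 × 2 = $1,959.96 per year
Municipal property tax = $4,419.96 per year
Homeowner's insurance = $2,972.28 per year
Combined annual = $1,959.96 + $4,419.96 + $2,972.28 = $9,352.20
Base monthly escrow = $9,352.20 ÷ 12 = $779.35
Shortage per month = $84.96 ÷ 12 = $7.08
New monthly escrow = $779.35 + $7.08 = $786.43

$786.43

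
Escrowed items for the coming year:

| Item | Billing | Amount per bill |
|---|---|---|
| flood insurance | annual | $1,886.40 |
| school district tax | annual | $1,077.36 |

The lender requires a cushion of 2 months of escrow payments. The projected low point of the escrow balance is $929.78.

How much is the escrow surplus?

Flood insurance = $1,886.40 annually
School district tax = $1,077.36 annually
Total per year = $2,963.76
Base monthly escrow = $2,963.76 / 12 = $246.98
Required reserve = 2 × $246.98 = $493.96
Excess over cushion: $929.78 − $493.96 = $435.82

$435.82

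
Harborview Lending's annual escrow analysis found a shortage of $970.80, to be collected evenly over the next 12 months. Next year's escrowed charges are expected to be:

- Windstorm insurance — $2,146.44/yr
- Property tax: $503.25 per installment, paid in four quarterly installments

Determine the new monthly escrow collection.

$427.52

Windstorm insurance = $2,146.44 per year
Property tax = $503.25 × 4 = $2,013.00 per year
Annual escrow total = $2,146.44 + $2,013.00 = $4,159.44
Per month = $4,159.44 / 12 = $346.62
Monthly shortage recovery: $970.80 ÷ 12 = $80.90
Adjusted monthly = $346.62 + $80.90 = $427.52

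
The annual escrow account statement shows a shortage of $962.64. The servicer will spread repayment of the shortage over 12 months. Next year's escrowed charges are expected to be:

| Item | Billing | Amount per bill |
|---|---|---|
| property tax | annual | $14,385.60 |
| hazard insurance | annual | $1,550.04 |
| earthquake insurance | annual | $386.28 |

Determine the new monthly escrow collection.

$1,440.38

Property tax — $14,385.60 annually
Hazard insurance — $1,550.04 annually
Earthquake insurance — $386.28 annually
Combined annual = $14,385.60 + $1,550.04 + $386.28 = $16,321.92
Monthly escrow = $16,321.92 ÷ 12 = $1,360.16
Shortage per month = $962.64 ÷ 12 = $80.22
New monthly escrow = $1,360.16 + $80.22 = $1,440.38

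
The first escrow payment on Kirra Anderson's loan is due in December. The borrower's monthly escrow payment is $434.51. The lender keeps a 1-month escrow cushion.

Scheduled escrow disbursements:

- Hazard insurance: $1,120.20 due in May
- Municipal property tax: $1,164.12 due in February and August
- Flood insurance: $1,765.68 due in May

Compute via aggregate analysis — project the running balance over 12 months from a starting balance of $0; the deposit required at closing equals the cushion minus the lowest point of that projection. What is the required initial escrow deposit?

$1,877.45

Cushion = 1 × $434.51 = $434.51
Trial balance (start $0, +$434.51 each month, − disbursements):
  Dec: +$434.51 → $434.51
  Jan: +$434.51 → $869.02
  Feb: +$434.51 − $1,164.12 → $139.41
  Mar: +$434.51 → $573.92
  Apr: +$434.51 → $1,008.43
  May: +$434.51 − $2,885.88 → -$1,442.94
  Jun: +$434.51 → -$1,008.43
  Jul: +$434.51 → -$573.92
  Aug: +$434.51 − $1,164.12 → -$1,303.53
  Sep: +$434.51 → -$869.02
  Oct: +$434.51 → -$434.51
  Nov: +$434.51 → $0.00
Lowest trial balance = -$1,442.94 (May)
Initial deposit = cushion − low point = $434.51 − (-$1,442.94) = $1,877.45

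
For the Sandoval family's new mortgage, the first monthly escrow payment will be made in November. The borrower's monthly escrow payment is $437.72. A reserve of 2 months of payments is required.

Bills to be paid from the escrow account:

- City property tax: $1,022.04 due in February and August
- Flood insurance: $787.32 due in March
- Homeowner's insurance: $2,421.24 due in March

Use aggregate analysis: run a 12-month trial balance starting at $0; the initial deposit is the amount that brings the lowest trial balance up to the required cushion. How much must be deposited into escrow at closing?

Cushion = 2 × $437.72 = $875.44
Trial balance (start $0, +$437.72 each month, − disbursements):
  Nov: +$437.72 → $437.72
  Dec: +$437.72 → $875.44
  Jan: +$437.72 → $1,313.16
  Feb: +$437.72 − $1,022.04 → $728.84
  Mar: +$437.72 − $3,208.56 → -$2,042.00
  Apr: +$437.72 → -$1,604.28
  May: +$437.72 → -$1,166.56
  Jun: +$437.72 → -$728.84
  Jul: +$437.72 → -$291.12
  Aug: +$437.72 − $1,022.04 → -$875.44
  Sep: +$437.72 → -$437.72
  Oct: +$437.72 → $0.00
Lowest trial balance = -$2,042.00 (Mar)
Initial deposit = cushion − low point = $875.44 − (-$2,042.00) = $2,917.44

$2,917.44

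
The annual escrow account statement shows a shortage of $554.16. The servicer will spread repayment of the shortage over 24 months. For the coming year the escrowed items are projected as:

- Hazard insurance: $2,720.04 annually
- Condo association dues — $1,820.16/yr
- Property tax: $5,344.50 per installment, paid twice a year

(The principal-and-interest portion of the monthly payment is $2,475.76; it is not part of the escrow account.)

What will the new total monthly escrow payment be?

$1,292.19

Hazard insurance: $2,720.04
Condo association dues: $1,820.16
Property tax: $5,344.50 × 2 = $10,689.00
Combined annual = $2,720.04 + $1,820.16 + $10,689.00 = $15,229.20
Monthly = $15,229.20 ÷ 12 = $1,269.10
Shortage spread = $554.16 ÷ 24 = $23.09/mo
New monthly escrow = $1,269.10 + $23.09 = $1,292.19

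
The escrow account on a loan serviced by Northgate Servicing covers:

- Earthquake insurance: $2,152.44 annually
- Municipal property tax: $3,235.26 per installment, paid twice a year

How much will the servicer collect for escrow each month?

Earthquake insurance: $2,152.44/yr
Municipal property tax: $3,235.26 × 2 = $6,470.52/yr
Total per year = $8,622.96
Monthly = $8,622.96 ÷ 12 = $718.58

$718.58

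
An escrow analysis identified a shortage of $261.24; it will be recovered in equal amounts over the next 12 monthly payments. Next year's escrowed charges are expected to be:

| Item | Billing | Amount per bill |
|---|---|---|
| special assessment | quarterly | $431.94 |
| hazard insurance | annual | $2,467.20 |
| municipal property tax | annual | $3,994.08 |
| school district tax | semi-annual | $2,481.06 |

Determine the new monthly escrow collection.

$1,117.70

Special assessment = $431.94 × 4 = $1,727.76/yr
Hazard insurance = $2,467.20/yr
Municipal property tax = $3,994.08/yr
School district tax = $2,481.06 × 2 = $4,962.12/yr
Total annual escrow = $13,151.16
Base monthly escrow = $13,151.16 ÷ 12 = $1,095.93
Monthly shortage recovery: $261.24 / 12 = $21.77
New monthly escrow = $1,095.93 + $21.77 = $1,117.70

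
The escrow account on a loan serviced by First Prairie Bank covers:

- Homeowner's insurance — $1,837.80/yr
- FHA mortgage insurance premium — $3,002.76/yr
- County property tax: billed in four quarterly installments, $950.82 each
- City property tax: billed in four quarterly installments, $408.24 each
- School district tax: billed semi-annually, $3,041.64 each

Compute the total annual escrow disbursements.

Homeowner's insurance = $1,837.80 per year
FHA mortgage insurance premium = $3,002.76 per year
County property tax = $950.82 × 4 = $3,803.28 per year
City property tax = $408.24 × 4 = $1,632.96 per year
School district tax = $3,041.64 × 2 = $6,083.28 per year
Total annual escrow = $1,837.80 + $3,002.76 + $3,803.28 + $1,632.96 + $6,083.28 = $16,360.08

$16,360.08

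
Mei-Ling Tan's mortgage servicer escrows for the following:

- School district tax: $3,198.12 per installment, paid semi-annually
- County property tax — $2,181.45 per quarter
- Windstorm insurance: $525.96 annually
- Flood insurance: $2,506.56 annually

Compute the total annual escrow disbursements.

School district tax: $3,198.12 × 2 = $6,396.24
County property tax: $2,181.45 × 4 = $8,725.80
Windstorm insurance: $525.96
Flood insurance: $2,506.56
Yearly total = $18,154.56

$18,154.56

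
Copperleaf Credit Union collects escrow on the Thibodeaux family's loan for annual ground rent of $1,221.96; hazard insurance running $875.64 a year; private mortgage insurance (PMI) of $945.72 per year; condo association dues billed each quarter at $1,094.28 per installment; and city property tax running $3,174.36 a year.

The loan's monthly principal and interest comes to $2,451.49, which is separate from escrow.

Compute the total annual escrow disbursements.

$10,594.80

Ground rent — $1,221.96 annually
Hazard insurance — $875.64 annually
Private mortgage insurance (PMI) — $945.72 annually
Condo association dues — $1,094.28 × 4 = $4,377.12 annually
City property tax — $3,174.36 annually
Total annual escrow = $10,594.80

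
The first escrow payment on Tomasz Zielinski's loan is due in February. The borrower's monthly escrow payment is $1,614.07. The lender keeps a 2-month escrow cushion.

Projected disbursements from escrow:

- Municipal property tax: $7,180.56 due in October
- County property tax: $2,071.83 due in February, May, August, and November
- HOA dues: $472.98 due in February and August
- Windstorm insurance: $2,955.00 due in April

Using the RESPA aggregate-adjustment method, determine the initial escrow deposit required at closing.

Cushion = 2 × $1,614.07 = $3,228.14
Trial balance (start $0, +$1,614.07 each month, − disbursements):
  Feb: +$1,614.07 − $2,544.81 → -$930.74
  Mar: +$1,614.07 → $683.33
  Apr: +$1,614.07 − $2,955.00 → -$657.60
  May: +$1,614.07 − $2,071.83 → -$1,115.36
  Jun: +$1,614.07 → $498.71
  Jul: +$1,614.07 → $2,112.78
  Aug: +$1,614.07 − $2,544.81 → $1,182.04
  Sep: +$1,614.07 → $2,796.11
  Oct: +$1,614.07 − $7,180.56 → -$2,770.38
  Nov: +$1,614.07 − $2,071.83 → -$3,228.14
  Dec: +$1,614.07 → -$1,614.07
  Jan: +$1,614.07 → $0.00
Lowest trial balance = -$3,228.14 (Nov)
Initial deposit = cushion − low point = $3,228.14 − (-$3,228.14) = $6,456.28

$6,456.28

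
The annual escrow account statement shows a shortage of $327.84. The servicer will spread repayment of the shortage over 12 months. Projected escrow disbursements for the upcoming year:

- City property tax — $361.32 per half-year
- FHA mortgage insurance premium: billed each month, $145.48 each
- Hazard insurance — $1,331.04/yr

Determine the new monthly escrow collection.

$343.94

City property tax: $361.32 × 2 = $722.64
FHA mortgage insurance premium: $145.48 × 12 = $1,745.76
Hazard insurance: $1,331.04
Total annual escrow = $722.64 + $1,745.76 + $1,331.04 = $3,799.44
Base monthly escrow = $3,799.44 / 12 = $316.62
Monthly shortage recovery: $327.84 ÷ 12 = $27.32
Adjusted monthly = $316.62 + $27.32 = $343.94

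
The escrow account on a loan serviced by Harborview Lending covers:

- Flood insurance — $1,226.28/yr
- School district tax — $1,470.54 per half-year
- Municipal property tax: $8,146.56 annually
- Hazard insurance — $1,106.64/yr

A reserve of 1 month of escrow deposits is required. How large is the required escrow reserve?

Flood insurance = $1,226.28 per year
School district tax = $1,470.54 × 2 = $2,941.08 per year
Municipal property tax = $8,146.56 per year
Hazard insurance = $1,106.64 per year
Total per year = $13,420.56
Monthly escrow = $13,420.56 ÷ 12 = $1,118.38
Reserve = 1 × $1,118.38 = $1,118.38

$1,118.38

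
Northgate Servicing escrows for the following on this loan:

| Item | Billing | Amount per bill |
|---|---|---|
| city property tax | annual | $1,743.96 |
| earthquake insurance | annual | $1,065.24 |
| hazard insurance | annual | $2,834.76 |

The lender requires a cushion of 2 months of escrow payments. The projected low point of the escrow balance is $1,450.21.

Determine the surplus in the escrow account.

City property tax — $1,743.96 annually
Earthquake insurance — $1,065.24 annually
Hazard insurance — $2,834.76 annually
Yearly total = $5,643.96
Monthly = $5,643.96 / 12 = $470.33
Required cushion = 2 × $470.33 = $940.66
Excess over cushion: $1,450.21 − $940.66 = $509.55

$509.55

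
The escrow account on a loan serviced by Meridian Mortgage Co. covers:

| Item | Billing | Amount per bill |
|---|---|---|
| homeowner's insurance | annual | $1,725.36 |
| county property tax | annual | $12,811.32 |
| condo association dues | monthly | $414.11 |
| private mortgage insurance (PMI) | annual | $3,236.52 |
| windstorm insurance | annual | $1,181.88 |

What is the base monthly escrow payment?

$1,993.70

Homeowner's insurance = $1,725.36/yr
County property tax = $12,811.32/yr
Condo association dues = $414.11 × 12 = $4,969.32/yr
Private mortgage insurance (PMI) = $3,236.52/yr
Windstorm insurance = $1,181.88/yr
Total per year = $1,725.36 + $12,811.32 + $4,969.32 + $3,236.52 + $1,181.88 = $23,924.40
Per month = $23,924.40 / 12 = $1,993.70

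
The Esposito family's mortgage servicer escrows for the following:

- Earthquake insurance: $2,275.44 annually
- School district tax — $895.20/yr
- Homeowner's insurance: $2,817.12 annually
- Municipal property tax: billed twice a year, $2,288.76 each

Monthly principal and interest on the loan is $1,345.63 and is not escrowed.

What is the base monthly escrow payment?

$880.44

Earthquake insurance: $2,275.44
School district tax: $895.20
Homeowner's insurance: $2,817.12
Municipal property tax: $2,288.76 × 2 = $4,577.52
Total annual escrow = $2,275.44 + $895.20 + $2,817.12 + $4,577.52 = $10,565.28
Per month = $10,565.28 ÷ 12 = $880.44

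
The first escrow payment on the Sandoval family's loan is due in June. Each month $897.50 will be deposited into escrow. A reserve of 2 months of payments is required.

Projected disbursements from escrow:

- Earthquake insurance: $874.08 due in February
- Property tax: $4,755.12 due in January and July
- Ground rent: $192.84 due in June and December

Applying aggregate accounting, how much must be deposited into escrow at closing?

Cushion = 2 × $897.50 = $1,795.00
Trial balance (start $0, +$897.50 each month, − disbursements):
  Jun: +$897.50 − $192.84 → $704.66
  Jul: +$897.50 − $4,755.12 → -$3,152.96
  Aug: +$897.50 → -$2,255.46
  Sep: +$897.50 → -$1,357.96
  Oct: +$897.50 → -$460.46
  Nov: +$897.50 → $437.04
  Dec: +$897.50 − $192.84 → $1,141.70
  Jan: +$897.50 − $4,755.12 → -$2,715.92
  Feb: +$897.50 − $874.08 → -$2,692.50
  Mar: +$897.50 → -$1,795.00
  Apr: +$897.50 → -$897.50
  May: +$897.50 → $0.00
Lowest trial balance = -$3,152.96 (Jul)
Initial deposit = cushion − low point = $1,795.00 − (-$3,152.96) = $4,947.96

$4,947.96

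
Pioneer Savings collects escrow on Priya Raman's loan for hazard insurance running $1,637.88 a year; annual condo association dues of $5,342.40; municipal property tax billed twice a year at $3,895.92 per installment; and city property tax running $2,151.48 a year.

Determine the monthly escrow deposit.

$1,410.30

Hazard insurance: $1,637.88 annually
Condo association dues: $5,342.40 annually
Municipal property tax: $3,895.92 × 2 = $7,791.84 annually
City property tax: $2,151.48 annually
Combined annual = $1,637.88 + $5,342.40 + $7,791.84 + $2,151.48 = $16,923.60
Per month = $16,923.60 ÷ 12 = $1,410.30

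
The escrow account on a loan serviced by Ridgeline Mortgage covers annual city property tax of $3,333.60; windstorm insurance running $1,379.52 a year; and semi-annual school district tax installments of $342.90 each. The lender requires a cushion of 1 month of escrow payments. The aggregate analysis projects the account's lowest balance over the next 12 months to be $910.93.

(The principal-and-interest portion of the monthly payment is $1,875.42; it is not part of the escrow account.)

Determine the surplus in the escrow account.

City property tax: $3,333.60/yr
Windstorm insurance: $1,379.52/yr
School district tax: $342.90 × 2 = $685.80/yr
Combined annual = $5,398.92
Base monthly escrow = $5,398.92 ÷ 12 = $449.91
Required cushion = 1 × $449.91 = $449.91
Excess over cushion: $910.93 − $449.91 = $461.02

$461.02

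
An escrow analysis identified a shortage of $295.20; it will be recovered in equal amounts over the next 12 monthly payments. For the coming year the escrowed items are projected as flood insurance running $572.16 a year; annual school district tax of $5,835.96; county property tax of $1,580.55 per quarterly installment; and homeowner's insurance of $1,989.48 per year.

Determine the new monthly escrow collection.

Flood insurance: $572.16 annually
School district tax: $5,835.96 annually
County property tax: $1,580.55 × 4 = $6,322.20 annually
Homeowner's insurance: $1,989.48 annually
Total annual escrow = $14,719.80
Monthly = $14,719.80 ÷ 12 = $1,226.65
Shortage per month = $295.20 / 12 = $24.60
New monthly escrow = $1,226.65 + $24.60 = $1,251.25

$1,251.25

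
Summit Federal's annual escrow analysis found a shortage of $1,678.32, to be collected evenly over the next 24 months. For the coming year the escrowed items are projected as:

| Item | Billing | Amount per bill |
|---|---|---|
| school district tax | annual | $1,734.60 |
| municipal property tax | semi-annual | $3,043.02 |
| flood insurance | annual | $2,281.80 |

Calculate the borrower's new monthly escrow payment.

$911.80

School district tax: $1,734.60 annually
Municipal property tax: $3,043.02 × 2 = $6,086.04 annually
Flood insurance: $2,281.80 annually
Total annual escrow = $1,734.60 + $6,086.04 + $2,281.80 = $10,102.44
Monthly escrow = $10,102.44 ÷ 12 = $841.87
Shortage per month = $1,678.32 ÷ 24 = $69.93
New monthly escrow = $841.87 + $69.93 = $911.80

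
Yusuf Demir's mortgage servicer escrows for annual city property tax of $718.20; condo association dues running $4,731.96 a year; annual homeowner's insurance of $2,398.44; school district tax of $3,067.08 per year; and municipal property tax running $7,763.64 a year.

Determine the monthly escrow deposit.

$1,556.61

City property tax: $718.20/yr
Condo association dues: $4,731.96/yr
Homeowner's insurance: $2,398.44/yr
School district tax: $3,067.08/yr
Municipal property tax: $7,763.64/yr
Combined annual = $718.20 + $4,731.96 + $2,398.44 + $3,067.08 + $7,763.64 = $18,679.32
Base monthly escrow = $18,679.32 ÷ 12 = $1,556.61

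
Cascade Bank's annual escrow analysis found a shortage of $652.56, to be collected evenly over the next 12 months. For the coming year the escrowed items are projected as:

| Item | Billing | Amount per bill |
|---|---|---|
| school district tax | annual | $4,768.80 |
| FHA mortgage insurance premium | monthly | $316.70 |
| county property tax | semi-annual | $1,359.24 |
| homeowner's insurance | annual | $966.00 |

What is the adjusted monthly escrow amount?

School district tax — $4,768.80
FHA mortgage insurance premium — $316.70 × 12 = $3,800.40
County property tax — $1,359.24 × 2 = $2,718.48
Homeowner's insurance — $966.00
Yearly total = $12,253.68
Monthly escrow = $12,253.68 / 12 = $1,021.14
Monthly shortage recovery: $652.56 / 12 = $54.38
New monthly escrow = $1,021.14 + $54.38 = $1,075.52

$1,075.52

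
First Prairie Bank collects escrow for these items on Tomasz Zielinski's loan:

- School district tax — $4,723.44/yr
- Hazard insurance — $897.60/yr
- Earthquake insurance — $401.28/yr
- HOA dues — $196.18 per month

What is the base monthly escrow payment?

$698.04

School district tax — $4,723.44/yr
Hazard insurance — $897.60/yr
Earthquake insurance — $401.28/yr
HOA dues — $196.18 × 12 = $2,354.16/yr
Total annual escrow = $8,376.48
Monthly escrow = $8,376.48 / 12 = $698.04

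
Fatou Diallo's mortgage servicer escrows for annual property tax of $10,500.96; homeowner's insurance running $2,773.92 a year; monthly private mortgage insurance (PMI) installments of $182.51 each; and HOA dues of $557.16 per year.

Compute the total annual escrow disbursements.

Property tax: $10,500.96/yr
Homeowner's insurance: $2,773.92/yr
Private mortgage insurance (PMI): $182.51 × 12 = $2,190.12/yr
HOA dues: $557.16/yr
Yearly total = $16,022.16

$16,022.16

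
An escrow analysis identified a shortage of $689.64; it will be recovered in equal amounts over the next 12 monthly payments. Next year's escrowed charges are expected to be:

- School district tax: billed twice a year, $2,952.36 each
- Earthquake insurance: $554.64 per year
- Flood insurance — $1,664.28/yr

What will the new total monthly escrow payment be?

School district tax — $2,952.36 × 2 = $5,904.72
Earthquake insurance — $554.64
Flood insurance — $1,664.28
Combined annual = $8,123.64
Base monthly escrow = $8,123.64 ÷ 12 = $676.97
Shortage spread = $689.64 ÷ 12 = $57.47/mo
New monthly escrow = $676.97 + $57.47 = $734.44

$734.44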